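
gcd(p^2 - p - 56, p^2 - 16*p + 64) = p - 8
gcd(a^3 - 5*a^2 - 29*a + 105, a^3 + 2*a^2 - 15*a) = a^2 + 2*a - 15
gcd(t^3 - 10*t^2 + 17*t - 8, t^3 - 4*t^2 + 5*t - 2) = t^2 - 2*t + 1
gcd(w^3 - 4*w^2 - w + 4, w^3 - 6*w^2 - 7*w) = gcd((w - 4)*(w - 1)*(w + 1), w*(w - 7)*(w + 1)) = w + 1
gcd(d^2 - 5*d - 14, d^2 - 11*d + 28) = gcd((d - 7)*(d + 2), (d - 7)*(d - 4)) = d - 7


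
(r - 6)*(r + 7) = r^2 + r - 42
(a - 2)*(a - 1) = a^2 - 3*a + 2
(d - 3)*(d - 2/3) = d^2 - 11*d/3 + 2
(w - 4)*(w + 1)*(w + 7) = w^3 + 4*w^2 - 25*w - 28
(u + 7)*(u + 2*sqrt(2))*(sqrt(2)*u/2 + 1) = sqrt(2)*u^3/2 + 3*u^2 + 7*sqrt(2)*u^2/2 + 2*sqrt(2)*u + 21*u + 14*sqrt(2)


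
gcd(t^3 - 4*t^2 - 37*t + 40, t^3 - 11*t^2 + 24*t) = t - 8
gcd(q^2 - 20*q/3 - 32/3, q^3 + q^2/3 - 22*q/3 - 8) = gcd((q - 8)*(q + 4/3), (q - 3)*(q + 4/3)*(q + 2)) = q + 4/3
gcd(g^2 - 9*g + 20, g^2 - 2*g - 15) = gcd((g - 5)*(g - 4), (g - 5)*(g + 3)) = g - 5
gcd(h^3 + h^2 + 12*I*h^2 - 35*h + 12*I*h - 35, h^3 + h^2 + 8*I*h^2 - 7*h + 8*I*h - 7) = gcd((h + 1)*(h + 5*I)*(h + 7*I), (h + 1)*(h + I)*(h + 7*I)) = h^2 + h*(1 + 7*I) + 7*I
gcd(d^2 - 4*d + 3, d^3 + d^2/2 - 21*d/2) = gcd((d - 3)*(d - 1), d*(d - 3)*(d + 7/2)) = d - 3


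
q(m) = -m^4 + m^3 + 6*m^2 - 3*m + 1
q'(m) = -4*m^3 + 3*m^2 + 12*m - 3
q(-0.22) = 1.94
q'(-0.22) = -5.45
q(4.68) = -258.84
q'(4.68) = -291.15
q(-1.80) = 9.51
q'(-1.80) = 8.45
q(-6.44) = -1717.99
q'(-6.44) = 1112.50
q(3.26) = -23.31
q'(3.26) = -70.58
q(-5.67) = -1004.93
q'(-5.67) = 754.54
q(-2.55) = -11.20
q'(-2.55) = 52.23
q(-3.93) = -193.78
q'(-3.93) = 238.97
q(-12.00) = -21563.00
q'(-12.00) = 7197.00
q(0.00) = 1.00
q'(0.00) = -3.00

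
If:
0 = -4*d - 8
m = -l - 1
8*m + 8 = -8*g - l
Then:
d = -2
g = -7*m/8 - 7/8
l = -m - 1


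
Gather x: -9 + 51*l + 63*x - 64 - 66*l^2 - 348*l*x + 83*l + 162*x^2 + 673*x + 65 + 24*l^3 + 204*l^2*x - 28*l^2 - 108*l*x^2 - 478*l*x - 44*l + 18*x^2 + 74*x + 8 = 24*l^3 - 94*l^2 + 90*l + x^2*(180 - 108*l) + x*(204*l^2 - 826*l + 810)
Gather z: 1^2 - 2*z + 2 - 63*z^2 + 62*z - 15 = -63*z^2 + 60*z - 12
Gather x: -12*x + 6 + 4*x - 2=4 - 8*x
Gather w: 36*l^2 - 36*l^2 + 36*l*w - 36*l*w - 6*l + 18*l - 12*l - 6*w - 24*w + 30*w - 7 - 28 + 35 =0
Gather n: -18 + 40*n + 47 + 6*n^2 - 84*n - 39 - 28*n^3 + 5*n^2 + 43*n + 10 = -28*n^3 + 11*n^2 - n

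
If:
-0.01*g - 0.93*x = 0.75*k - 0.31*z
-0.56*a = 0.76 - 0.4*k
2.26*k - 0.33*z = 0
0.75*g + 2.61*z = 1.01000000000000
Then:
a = 0.104298356510746*z - 1.35714285714286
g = 1.34666666666667 - 3.48*z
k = 0.146017699115044*z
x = 0.252996479208298*z - 0.0144802867383513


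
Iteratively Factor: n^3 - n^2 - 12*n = (n + 3)*(n^2 - 4*n) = n*(n + 3)*(n - 4)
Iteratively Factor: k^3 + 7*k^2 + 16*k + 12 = (k + 2)*(k^2 + 5*k + 6) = (k + 2)^2*(k + 3)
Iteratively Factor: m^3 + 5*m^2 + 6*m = (m + 2)*(m^2 + 3*m) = (m + 2)*(m + 3)*(m)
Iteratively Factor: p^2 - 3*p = (p - 3)*(p)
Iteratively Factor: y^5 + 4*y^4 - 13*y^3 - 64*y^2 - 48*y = (y + 1)*(y^4 + 3*y^3 - 16*y^2 - 48*y) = (y + 1)*(y + 3)*(y^3 - 16*y) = (y - 4)*(y + 1)*(y + 3)*(y^2 + 4*y) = (y - 4)*(y + 1)*(y + 3)*(y + 4)*(y)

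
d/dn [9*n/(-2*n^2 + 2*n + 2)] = 9*(n^2 + 1)/(2*(n^4 - 2*n^3 - n^2 + 2*n + 1))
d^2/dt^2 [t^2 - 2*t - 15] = 2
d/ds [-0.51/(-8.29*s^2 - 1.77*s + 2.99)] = (-8.4558*s - 0.9027)/(8.29*s^2 + 1.77*s - 2.99)^2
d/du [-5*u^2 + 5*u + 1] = 5 - 10*u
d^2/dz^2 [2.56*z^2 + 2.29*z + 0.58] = 5.12000000000000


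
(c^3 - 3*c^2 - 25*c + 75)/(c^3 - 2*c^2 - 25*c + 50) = (c - 3)/(c - 2)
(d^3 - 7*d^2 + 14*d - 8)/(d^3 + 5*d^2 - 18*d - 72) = (d^2 - 3*d + 2)/(d^2 + 9*d + 18)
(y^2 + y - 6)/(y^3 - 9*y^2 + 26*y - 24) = (y + 3)/(y^2 - 7*y + 12)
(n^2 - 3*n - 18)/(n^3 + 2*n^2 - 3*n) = (n - 6)/(n*(n - 1))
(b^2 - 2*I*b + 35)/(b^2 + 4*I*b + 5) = (b - 7*I)/(b - I)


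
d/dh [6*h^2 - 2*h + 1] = 12*h - 2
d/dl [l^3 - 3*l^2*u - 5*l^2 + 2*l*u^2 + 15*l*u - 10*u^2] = 3*l^2 - 6*l*u - 10*l + 2*u^2 + 15*u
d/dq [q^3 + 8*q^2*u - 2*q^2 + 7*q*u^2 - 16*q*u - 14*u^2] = 3*q^2 + 16*q*u - 4*q + 7*u^2 - 16*u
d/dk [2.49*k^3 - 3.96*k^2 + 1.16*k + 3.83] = 7.47*k^2 - 7.92*k + 1.16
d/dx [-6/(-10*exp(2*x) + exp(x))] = 6*(1 - 20*exp(x))*exp(-x)/(10*exp(x) - 1)^2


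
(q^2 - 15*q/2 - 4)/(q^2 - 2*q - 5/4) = 2*(q - 8)/(2*q - 5)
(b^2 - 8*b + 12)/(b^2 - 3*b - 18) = (b - 2)/(b + 3)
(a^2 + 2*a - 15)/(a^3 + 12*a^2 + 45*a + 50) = (a - 3)/(a^2 + 7*a + 10)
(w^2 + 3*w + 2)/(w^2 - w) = (w^2 + 3*w + 2)/(w*(w - 1))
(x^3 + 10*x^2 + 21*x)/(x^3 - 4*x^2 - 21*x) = (x + 7)/(x - 7)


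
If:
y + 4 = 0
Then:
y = -4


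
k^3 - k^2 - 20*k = k*(k - 5)*(k + 4)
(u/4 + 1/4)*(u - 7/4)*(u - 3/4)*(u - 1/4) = u^4/4 - 7*u^3/16 - 13*u^2/64 + 103*u/256 - 21/256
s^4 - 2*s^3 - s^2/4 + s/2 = s*(s - 2)*(s - 1/2)*(s + 1/2)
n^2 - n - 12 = (n - 4)*(n + 3)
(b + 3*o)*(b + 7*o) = b^2 + 10*b*o + 21*o^2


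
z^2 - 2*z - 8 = (z - 4)*(z + 2)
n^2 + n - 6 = (n - 2)*(n + 3)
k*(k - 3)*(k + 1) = k^3 - 2*k^2 - 3*k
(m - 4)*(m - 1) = m^2 - 5*m + 4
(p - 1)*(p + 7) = p^2 + 6*p - 7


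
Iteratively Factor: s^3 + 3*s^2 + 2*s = (s + 2)*(s^2 + s) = (s + 1)*(s + 2)*(s)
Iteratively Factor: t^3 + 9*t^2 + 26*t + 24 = (t + 2)*(t^2 + 7*t + 12) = (t + 2)*(t + 3)*(t + 4)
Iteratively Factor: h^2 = (h)*(h)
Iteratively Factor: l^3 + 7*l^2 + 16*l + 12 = (l + 3)*(l^2 + 4*l + 4) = (l + 2)*(l + 3)*(l + 2)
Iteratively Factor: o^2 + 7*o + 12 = (o + 3)*(o + 4)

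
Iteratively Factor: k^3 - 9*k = (k - 3)*(k^2 + 3*k) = (k - 3)*(k + 3)*(k)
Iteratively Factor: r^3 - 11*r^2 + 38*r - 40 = (r - 5)*(r^2 - 6*r + 8) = (r - 5)*(r - 2)*(r - 4)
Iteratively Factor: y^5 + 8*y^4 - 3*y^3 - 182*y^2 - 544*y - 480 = (y - 5)*(y^4 + 13*y^3 + 62*y^2 + 128*y + 96) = (y - 5)*(y + 4)*(y^3 + 9*y^2 + 26*y + 24) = (y - 5)*(y + 2)*(y + 4)*(y^2 + 7*y + 12) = (y - 5)*(y + 2)*(y + 4)^2*(y + 3)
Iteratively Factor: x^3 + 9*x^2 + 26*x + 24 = (x + 4)*(x^2 + 5*x + 6) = (x + 2)*(x + 4)*(x + 3)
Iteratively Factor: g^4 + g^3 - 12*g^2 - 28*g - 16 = (g + 2)*(g^3 - g^2 - 10*g - 8) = (g - 4)*(g + 2)*(g^2 + 3*g + 2) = (g - 4)*(g + 1)*(g + 2)*(g + 2)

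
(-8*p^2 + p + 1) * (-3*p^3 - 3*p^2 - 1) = 24*p^5 + 21*p^4 - 6*p^3 + 5*p^2 - p - 1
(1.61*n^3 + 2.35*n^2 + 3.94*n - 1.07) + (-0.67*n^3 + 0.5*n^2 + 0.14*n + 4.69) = 0.94*n^3 + 2.85*n^2 + 4.08*n + 3.62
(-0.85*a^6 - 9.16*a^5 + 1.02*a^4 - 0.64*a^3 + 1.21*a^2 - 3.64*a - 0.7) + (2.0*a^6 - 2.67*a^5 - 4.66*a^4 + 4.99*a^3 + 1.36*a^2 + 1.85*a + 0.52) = 1.15*a^6 - 11.83*a^5 - 3.64*a^4 + 4.35*a^3 + 2.57*a^2 - 1.79*a - 0.18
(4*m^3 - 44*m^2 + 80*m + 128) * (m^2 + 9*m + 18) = 4*m^5 - 8*m^4 - 244*m^3 + 56*m^2 + 2592*m + 2304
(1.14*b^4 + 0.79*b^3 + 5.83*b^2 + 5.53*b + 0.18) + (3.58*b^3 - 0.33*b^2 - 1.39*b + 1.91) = 1.14*b^4 + 4.37*b^3 + 5.5*b^2 + 4.14*b + 2.09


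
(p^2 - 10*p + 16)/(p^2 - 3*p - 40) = (p - 2)/(p + 5)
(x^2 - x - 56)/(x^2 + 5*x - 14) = (x - 8)/(x - 2)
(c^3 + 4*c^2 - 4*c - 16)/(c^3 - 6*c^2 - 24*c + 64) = (c + 2)/(c - 8)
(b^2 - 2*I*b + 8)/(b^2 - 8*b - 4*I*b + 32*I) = (b + 2*I)/(b - 8)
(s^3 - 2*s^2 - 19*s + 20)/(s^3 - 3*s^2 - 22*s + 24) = (s - 5)/(s - 6)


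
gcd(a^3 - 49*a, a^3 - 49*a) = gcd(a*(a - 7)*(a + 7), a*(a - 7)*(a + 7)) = a^3 - 49*a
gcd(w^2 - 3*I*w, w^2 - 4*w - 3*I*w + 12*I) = w - 3*I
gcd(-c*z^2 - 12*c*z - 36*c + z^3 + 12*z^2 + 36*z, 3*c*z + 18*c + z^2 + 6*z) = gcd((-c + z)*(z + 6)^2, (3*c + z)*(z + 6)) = z + 6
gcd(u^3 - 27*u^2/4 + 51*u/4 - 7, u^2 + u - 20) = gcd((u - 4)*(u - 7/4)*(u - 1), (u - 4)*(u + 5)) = u - 4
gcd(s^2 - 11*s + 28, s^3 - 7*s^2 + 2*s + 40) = s - 4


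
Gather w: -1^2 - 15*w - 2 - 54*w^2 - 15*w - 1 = -54*w^2 - 30*w - 4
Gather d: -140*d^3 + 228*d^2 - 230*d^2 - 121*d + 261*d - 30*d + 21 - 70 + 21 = -140*d^3 - 2*d^2 + 110*d - 28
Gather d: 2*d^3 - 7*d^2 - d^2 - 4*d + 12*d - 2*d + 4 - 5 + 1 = 2*d^3 - 8*d^2 + 6*d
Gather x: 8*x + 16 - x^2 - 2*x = -x^2 + 6*x + 16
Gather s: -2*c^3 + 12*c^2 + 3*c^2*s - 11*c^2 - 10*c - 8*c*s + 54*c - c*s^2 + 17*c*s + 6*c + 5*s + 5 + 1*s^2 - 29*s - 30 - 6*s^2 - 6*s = -2*c^3 + c^2 + 50*c + s^2*(-c - 5) + s*(3*c^2 + 9*c - 30) - 25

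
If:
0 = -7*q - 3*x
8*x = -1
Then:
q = 3/56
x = -1/8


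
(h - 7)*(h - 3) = h^2 - 10*h + 21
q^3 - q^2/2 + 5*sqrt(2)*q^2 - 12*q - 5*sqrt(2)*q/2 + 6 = (q - 1/2)*(q - sqrt(2))*(q + 6*sqrt(2))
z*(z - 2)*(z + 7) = z^3 + 5*z^2 - 14*z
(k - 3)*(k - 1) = k^2 - 4*k + 3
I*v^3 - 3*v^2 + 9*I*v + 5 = (v - I)*(v + 5*I)*(I*v + 1)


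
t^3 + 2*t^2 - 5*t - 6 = (t - 2)*(t + 1)*(t + 3)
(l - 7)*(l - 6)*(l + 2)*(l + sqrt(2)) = l^4 - 11*l^3 + sqrt(2)*l^3 - 11*sqrt(2)*l^2 + 16*l^2 + 16*sqrt(2)*l + 84*l + 84*sqrt(2)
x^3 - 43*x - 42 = (x - 7)*(x + 1)*(x + 6)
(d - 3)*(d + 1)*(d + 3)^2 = d^4 + 4*d^3 - 6*d^2 - 36*d - 27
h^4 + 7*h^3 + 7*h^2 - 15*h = h*(h - 1)*(h + 3)*(h + 5)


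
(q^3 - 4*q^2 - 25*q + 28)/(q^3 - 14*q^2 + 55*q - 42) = (q + 4)/(q - 6)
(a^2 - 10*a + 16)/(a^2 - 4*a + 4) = (a - 8)/(a - 2)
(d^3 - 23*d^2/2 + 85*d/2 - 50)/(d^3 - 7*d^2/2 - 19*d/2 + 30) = (d - 5)/(d + 3)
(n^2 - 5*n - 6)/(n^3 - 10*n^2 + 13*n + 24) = (n - 6)/(n^2 - 11*n + 24)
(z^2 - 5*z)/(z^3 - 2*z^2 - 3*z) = (5 - z)/(-z^2 + 2*z + 3)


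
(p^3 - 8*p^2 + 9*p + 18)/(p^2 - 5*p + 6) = (p^2 - 5*p - 6)/(p - 2)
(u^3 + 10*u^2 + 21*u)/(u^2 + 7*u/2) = 2*(u^2 + 10*u + 21)/(2*u + 7)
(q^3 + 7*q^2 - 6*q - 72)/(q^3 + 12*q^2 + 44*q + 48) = (q - 3)/(q + 2)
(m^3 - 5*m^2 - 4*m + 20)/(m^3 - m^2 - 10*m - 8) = (m^2 - 7*m + 10)/(m^2 - 3*m - 4)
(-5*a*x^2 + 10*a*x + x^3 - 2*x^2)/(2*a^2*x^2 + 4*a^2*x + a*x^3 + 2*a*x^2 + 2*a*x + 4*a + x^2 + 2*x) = x*(-5*a*x + 10*a + x^2 - 2*x)/(2*a^2*x^2 + 4*a^2*x + a*x^3 + 2*a*x^2 + 2*a*x + 4*a + x^2 + 2*x)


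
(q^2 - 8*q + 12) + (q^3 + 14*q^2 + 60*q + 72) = q^3 + 15*q^2 + 52*q + 84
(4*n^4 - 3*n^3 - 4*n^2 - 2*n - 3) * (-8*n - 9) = -32*n^5 - 12*n^4 + 59*n^3 + 52*n^2 + 42*n + 27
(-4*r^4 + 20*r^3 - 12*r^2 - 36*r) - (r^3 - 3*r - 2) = -4*r^4 + 19*r^3 - 12*r^2 - 33*r + 2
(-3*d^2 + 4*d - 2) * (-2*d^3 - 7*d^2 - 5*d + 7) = 6*d^5 + 13*d^4 - 9*d^3 - 27*d^2 + 38*d - 14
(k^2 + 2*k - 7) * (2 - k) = -k^3 + 11*k - 14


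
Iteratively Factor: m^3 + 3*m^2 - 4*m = (m)*(m^2 + 3*m - 4) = m*(m + 4)*(m - 1)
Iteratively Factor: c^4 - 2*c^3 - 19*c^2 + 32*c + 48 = (c + 4)*(c^3 - 6*c^2 + 5*c + 12) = (c - 4)*(c + 4)*(c^2 - 2*c - 3) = (c - 4)*(c + 1)*(c + 4)*(c - 3)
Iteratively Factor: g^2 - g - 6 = (g - 3)*(g + 2)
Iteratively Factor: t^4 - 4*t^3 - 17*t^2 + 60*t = (t - 3)*(t^3 - t^2 - 20*t) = (t - 5)*(t - 3)*(t^2 + 4*t) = (t - 5)*(t - 3)*(t + 4)*(t)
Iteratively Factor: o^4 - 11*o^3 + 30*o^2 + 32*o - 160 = (o - 5)*(o^3 - 6*o^2 + 32) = (o - 5)*(o - 4)*(o^2 - 2*o - 8) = (o - 5)*(o - 4)^2*(o + 2)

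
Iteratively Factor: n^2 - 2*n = (n - 2)*(n)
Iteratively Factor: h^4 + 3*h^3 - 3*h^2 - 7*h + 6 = (h - 1)*(h^3 + 4*h^2 + h - 6) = (h - 1)^2*(h^2 + 5*h + 6) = (h - 1)^2*(h + 3)*(h + 2)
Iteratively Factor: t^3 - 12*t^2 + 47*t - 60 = (t - 5)*(t^2 - 7*t + 12) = (t - 5)*(t - 4)*(t - 3)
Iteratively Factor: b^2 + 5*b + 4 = (b + 1)*(b + 4)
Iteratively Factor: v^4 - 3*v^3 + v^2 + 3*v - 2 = (v - 1)*(v^3 - 2*v^2 - v + 2) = (v - 1)^2*(v^2 - v - 2) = (v - 2)*(v - 1)^2*(v + 1)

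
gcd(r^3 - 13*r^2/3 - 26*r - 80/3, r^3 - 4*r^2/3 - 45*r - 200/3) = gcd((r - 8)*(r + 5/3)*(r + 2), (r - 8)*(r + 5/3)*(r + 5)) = r^2 - 19*r/3 - 40/3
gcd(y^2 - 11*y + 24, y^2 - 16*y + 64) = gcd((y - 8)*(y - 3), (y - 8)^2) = y - 8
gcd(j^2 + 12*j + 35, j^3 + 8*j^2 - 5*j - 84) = j + 7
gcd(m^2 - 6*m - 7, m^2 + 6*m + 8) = 1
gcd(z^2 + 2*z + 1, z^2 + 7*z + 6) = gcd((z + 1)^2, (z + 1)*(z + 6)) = z + 1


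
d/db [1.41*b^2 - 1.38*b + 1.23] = 2.82*b - 1.38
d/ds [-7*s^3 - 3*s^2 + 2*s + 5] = -21*s^2 - 6*s + 2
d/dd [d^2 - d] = 2*d - 1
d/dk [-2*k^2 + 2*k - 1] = 2 - 4*k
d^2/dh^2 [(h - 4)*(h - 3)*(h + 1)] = 6*h - 12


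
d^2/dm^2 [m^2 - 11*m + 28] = 2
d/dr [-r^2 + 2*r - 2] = 2 - 2*r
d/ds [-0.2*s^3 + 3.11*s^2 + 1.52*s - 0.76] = -0.6*s^2 + 6.22*s + 1.52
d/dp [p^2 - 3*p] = 2*p - 3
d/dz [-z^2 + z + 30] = 1 - 2*z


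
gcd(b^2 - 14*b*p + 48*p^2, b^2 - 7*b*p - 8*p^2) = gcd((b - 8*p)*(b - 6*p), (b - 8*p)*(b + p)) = -b + 8*p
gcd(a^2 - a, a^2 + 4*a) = a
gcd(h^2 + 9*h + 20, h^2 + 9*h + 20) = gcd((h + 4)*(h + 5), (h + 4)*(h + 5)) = h^2 + 9*h + 20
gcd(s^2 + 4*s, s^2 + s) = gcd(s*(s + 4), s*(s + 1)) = s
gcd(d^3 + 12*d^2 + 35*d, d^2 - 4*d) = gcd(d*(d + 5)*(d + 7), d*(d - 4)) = d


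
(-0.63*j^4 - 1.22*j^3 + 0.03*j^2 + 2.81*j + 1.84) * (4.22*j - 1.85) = -2.6586*j^5 - 3.9829*j^4 + 2.3836*j^3 + 11.8027*j^2 + 2.5663*j - 3.404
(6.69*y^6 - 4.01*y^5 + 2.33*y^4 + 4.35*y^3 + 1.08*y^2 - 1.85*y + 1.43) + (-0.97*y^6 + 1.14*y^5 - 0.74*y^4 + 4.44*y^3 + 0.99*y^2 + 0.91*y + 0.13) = 5.72*y^6 - 2.87*y^5 + 1.59*y^4 + 8.79*y^3 + 2.07*y^2 - 0.94*y + 1.56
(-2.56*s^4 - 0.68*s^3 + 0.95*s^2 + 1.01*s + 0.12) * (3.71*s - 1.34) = -9.4976*s^5 + 0.9076*s^4 + 4.4357*s^3 + 2.4741*s^2 - 0.9082*s - 0.1608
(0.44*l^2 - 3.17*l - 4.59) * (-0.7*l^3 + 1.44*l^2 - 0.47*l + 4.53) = -0.308*l^5 + 2.8526*l^4 - 1.5586*l^3 - 3.1265*l^2 - 12.2028*l - 20.7927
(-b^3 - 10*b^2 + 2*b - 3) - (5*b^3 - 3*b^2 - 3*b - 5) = -6*b^3 - 7*b^2 + 5*b + 2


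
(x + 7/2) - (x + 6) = -5/2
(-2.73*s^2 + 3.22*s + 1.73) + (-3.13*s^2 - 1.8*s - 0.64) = -5.86*s^2 + 1.42*s + 1.09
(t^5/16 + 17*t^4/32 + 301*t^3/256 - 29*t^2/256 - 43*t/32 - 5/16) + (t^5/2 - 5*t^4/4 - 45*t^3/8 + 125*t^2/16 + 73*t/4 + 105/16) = 9*t^5/16 - 23*t^4/32 - 1139*t^3/256 + 1971*t^2/256 + 541*t/32 + 25/4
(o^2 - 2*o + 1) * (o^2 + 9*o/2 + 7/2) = o^4 + 5*o^3/2 - 9*o^2/2 - 5*o/2 + 7/2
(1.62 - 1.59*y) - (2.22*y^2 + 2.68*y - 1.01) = -2.22*y^2 - 4.27*y + 2.63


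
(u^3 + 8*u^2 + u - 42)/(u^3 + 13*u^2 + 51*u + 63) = (u - 2)/(u + 3)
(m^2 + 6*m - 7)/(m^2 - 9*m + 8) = (m + 7)/(m - 8)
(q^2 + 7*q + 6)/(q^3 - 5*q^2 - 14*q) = (q^2 + 7*q + 6)/(q*(q^2 - 5*q - 14))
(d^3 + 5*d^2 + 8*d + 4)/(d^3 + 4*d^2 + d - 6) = (d^2 + 3*d + 2)/(d^2 + 2*d - 3)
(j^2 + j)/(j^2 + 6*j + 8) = j*(j + 1)/(j^2 + 6*j + 8)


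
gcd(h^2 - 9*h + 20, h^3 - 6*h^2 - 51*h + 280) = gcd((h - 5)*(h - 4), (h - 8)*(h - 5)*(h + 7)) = h - 5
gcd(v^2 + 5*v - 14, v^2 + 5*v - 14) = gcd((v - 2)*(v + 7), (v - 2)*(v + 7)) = v^2 + 5*v - 14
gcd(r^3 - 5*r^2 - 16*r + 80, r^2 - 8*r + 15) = r - 5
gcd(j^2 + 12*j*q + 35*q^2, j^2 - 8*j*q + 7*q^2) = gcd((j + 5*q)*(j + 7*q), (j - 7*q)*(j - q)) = 1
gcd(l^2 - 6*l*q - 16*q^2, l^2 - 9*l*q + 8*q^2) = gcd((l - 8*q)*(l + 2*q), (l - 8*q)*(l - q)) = -l + 8*q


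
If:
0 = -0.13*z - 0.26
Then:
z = -2.00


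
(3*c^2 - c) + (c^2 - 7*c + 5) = 4*c^2 - 8*c + 5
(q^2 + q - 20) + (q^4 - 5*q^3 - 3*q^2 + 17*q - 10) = q^4 - 5*q^3 - 2*q^2 + 18*q - 30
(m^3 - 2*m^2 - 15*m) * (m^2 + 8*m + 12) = m^5 + 6*m^4 - 19*m^3 - 144*m^2 - 180*m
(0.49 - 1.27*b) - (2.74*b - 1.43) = 1.92 - 4.01*b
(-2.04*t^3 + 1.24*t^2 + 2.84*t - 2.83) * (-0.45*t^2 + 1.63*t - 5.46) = 0.918*t^5 - 3.8832*t^4 + 11.8816*t^3 - 0.8677*t^2 - 20.1193*t + 15.4518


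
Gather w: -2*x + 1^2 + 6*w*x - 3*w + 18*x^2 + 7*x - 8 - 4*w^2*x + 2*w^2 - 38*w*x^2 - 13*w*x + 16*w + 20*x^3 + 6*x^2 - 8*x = w^2*(2 - 4*x) + w*(-38*x^2 - 7*x + 13) + 20*x^3 + 24*x^2 - 3*x - 7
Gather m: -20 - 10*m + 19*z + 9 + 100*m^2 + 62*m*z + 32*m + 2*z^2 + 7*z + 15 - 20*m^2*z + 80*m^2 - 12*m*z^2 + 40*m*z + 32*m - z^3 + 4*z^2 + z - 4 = m^2*(180 - 20*z) + m*(-12*z^2 + 102*z + 54) - z^3 + 6*z^2 + 27*z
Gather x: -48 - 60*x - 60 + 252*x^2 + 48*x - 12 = 252*x^2 - 12*x - 120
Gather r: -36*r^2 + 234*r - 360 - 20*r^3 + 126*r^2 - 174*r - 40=-20*r^3 + 90*r^2 + 60*r - 400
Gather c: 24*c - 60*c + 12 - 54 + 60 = 18 - 36*c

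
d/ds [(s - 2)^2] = 2*s - 4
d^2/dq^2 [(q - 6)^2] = 2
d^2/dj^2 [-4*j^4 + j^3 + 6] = 6*j*(1 - 8*j)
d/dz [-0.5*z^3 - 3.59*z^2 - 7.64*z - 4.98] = -1.5*z^2 - 7.18*z - 7.64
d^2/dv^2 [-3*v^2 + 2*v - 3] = -6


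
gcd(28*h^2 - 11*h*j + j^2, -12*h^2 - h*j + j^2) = 4*h - j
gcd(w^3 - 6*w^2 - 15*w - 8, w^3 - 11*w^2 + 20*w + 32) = w^2 - 7*w - 8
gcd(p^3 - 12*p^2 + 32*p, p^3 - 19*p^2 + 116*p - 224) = p^2 - 12*p + 32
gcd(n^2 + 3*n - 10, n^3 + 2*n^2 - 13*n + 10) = n^2 + 3*n - 10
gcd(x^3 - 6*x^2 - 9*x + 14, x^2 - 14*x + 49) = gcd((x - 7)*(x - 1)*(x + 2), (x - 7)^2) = x - 7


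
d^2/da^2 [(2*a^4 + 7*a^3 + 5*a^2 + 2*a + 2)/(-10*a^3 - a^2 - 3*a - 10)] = 12*(-62*a^6 + 102*a^5 + 546*a^4 + 490*a^3 - 111*a^2 - 243*a - 73)/(1000*a^9 + 300*a^8 + 930*a^7 + 3181*a^6 + 879*a^5 + 1857*a^4 + 3207*a^3 + 570*a^2 + 900*a + 1000)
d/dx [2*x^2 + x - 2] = 4*x + 1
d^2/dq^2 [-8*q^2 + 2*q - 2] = -16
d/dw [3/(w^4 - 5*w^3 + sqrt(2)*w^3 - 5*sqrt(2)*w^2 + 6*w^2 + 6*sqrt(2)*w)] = 3*(-4*w^3 - 3*sqrt(2)*w^2 + 15*w^2 - 12*w + 10*sqrt(2)*w - 6*sqrt(2))/(w^2*(w^3 - 5*w^2 + sqrt(2)*w^2 - 5*sqrt(2)*w + 6*w + 6*sqrt(2))^2)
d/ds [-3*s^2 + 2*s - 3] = 2 - 6*s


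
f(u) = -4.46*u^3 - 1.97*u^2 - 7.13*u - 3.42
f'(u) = -13.38*u^2 - 3.94*u - 7.13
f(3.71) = -284.74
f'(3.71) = -205.91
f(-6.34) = 1099.19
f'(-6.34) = -519.97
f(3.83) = -310.20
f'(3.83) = -218.49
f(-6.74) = 1320.72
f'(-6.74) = -588.40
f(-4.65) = 435.57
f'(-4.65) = -278.12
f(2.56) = -109.41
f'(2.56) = -104.90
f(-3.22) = 148.02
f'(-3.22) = -133.17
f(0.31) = -5.95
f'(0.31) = -9.64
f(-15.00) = 14712.78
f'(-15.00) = -2958.53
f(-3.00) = 120.66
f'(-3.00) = -115.73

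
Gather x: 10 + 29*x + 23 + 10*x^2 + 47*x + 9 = 10*x^2 + 76*x + 42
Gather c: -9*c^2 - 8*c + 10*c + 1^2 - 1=-9*c^2 + 2*c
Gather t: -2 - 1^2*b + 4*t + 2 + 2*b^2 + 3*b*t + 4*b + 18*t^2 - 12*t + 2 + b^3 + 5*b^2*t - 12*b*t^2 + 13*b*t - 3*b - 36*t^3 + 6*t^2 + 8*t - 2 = b^3 + 2*b^2 - 36*t^3 + t^2*(24 - 12*b) + t*(5*b^2 + 16*b)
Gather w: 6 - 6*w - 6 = -6*w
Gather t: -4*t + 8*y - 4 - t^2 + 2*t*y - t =-t^2 + t*(2*y - 5) + 8*y - 4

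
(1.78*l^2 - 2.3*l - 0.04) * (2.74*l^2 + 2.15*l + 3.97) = 4.8772*l^4 - 2.475*l^3 + 2.012*l^2 - 9.217*l - 0.1588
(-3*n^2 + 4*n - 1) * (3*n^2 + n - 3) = -9*n^4 + 9*n^3 + 10*n^2 - 13*n + 3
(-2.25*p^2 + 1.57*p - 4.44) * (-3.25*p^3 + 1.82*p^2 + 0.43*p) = 7.3125*p^5 - 9.1975*p^4 + 16.3199*p^3 - 7.4057*p^2 - 1.9092*p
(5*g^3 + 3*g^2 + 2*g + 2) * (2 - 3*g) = -15*g^4 + g^3 - 2*g + 4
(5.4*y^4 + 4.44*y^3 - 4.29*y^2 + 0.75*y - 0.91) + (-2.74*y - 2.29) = 5.4*y^4 + 4.44*y^3 - 4.29*y^2 - 1.99*y - 3.2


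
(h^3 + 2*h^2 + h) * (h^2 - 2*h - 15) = h^5 - 18*h^3 - 32*h^2 - 15*h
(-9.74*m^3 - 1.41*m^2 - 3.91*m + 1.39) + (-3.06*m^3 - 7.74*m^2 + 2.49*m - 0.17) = -12.8*m^3 - 9.15*m^2 - 1.42*m + 1.22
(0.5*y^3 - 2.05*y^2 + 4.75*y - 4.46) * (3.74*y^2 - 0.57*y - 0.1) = 1.87*y^5 - 7.952*y^4 + 18.8835*y^3 - 19.1829*y^2 + 2.0672*y + 0.446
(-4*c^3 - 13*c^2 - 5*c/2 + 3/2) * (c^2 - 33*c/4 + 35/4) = -4*c^5 + 20*c^4 + 279*c^3/4 - 733*c^2/8 - 137*c/4 + 105/8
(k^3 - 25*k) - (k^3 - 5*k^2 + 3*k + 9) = 5*k^2 - 28*k - 9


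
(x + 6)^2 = x^2 + 12*x + 36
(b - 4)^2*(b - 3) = b^3 - 11*b^2 + 40*b - 48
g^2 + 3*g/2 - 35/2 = (g - 7/2)*(g + 5)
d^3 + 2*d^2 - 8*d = d*(d - 2)*(d + 4)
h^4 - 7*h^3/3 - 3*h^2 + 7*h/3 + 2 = (h - 3)*(h - 1)*(h + 2/3)*(h + 1)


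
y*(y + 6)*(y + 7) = y^3 + 13*y^2 + 42*y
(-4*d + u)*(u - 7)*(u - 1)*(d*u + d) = -4*d^2*u^3 + 28*d^2*u^2 + 4*d^2*u - 28*d^2 + d*u^4 - 7*d*u^3 - d*u^2 + 7*d*u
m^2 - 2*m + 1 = (m - 1)^2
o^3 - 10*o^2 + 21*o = o*(o - 7)*(o - 3)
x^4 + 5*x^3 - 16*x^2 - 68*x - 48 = (x - 4)*(x + 1)*(x + 2)*(x + 6)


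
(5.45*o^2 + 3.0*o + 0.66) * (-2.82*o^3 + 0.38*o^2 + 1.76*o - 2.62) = -15.369*o^5 - 6.389*o^4 + 8.8708*o^3 - 8.7482*o^2 - 6.6984*o - 1.7292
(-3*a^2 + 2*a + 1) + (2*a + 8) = -3*a^2 + 4*a + 9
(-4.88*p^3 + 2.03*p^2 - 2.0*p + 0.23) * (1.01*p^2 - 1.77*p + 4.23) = -4.9288*p^5 + 10.6879*p^4 - 26.2555*p^3 + 12.3592*p^2 - 8.8671*p + 0.9729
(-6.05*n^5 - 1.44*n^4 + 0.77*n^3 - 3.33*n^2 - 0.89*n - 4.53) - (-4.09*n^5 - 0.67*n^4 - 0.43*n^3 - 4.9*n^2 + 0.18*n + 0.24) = -1.96*n^5 - 0.77*n^4 + 1.2*n^3 + 1.57*n^2 - 1.07*n - 4.77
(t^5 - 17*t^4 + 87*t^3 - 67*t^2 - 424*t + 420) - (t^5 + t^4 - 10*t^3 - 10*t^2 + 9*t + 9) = -18*t^4 + 97*t^3 - 57*t^2 - 433*t + 411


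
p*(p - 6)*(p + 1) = p^3 - 5*p^2 - 6*p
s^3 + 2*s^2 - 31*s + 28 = (s - 4)*(s - 1)*(s + 7)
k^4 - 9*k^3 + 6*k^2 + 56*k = k*(k - 7)*(k - 4)*(k + 2)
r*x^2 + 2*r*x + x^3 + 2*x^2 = x*(r + x)*(x + 2)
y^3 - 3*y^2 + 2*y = y*(y - 2)*(y - 1)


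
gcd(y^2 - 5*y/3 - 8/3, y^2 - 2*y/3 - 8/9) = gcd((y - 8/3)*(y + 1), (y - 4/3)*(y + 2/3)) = 1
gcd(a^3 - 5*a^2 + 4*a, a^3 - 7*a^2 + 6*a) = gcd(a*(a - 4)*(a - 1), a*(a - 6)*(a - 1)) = a^2 - a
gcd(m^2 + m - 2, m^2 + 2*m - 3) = m - 1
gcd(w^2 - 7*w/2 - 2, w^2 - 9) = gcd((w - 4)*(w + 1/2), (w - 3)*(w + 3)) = 1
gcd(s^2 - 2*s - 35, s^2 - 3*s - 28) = s - 7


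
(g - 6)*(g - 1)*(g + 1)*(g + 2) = g^4 - 4*g^3 - 13*g^2 + 4*g + 12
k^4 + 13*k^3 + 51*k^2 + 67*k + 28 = (k + 1)^2*(k + 4)*(k + 7)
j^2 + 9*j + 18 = (j + 3)*(j + 6)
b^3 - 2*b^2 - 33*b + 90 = (b - 5)*(b - 3)*(b + 6)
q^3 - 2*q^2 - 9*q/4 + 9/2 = (q - 2)*(q - 3/2)*(q + 3/2)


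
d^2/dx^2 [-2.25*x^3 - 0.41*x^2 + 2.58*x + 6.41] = -13.5*x - 0.82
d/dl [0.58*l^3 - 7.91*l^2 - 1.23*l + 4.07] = 1.74*l^2 - 15.82*l - 1.23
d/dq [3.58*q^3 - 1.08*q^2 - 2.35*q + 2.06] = 10.74*q^2 - 2.16*q - 2.35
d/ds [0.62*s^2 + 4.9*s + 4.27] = 1.24*s + 4.9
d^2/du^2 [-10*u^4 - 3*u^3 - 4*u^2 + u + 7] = -120*u^2 - 18*u - 8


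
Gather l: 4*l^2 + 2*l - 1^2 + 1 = 4*l^2 + 2*l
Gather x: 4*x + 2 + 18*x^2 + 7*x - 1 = 18*x^2 + 11*x + 1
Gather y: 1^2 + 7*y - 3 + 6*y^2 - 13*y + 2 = 6*y^2 - 6*y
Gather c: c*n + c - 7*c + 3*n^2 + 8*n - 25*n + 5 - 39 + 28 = c*(n - 6) + 3*n^2 - 17*n - 6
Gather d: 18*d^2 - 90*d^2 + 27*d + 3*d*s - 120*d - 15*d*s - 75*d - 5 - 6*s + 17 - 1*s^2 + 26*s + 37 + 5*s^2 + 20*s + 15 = -72*d^2 + d*(-12*s - 168) + 4*s^2 + 40*s + 64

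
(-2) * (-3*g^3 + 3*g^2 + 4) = 6*g^3 - 6*g^2 - 8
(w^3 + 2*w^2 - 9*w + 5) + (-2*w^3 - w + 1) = -w^3 + 2*w^2 - 10*w + 6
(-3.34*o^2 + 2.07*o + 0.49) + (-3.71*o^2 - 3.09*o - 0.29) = -7.05*o^2 - 1.02*o + 0.2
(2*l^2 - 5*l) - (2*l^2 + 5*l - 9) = 9 - 10*l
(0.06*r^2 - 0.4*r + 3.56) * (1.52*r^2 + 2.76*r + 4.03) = 0.0912*r^4 - 0.4424*r^3 + 4.549*r^2 + 8.2136*r + 14.3468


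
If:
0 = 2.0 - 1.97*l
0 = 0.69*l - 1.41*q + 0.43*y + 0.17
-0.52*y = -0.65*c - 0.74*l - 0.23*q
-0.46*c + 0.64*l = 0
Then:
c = 1.41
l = 1.02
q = 1.85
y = 4.03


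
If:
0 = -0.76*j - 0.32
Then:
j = -0.42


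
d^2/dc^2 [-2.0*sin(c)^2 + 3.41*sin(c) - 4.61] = -3.41*sin(c) - 4.0*cos(2*c)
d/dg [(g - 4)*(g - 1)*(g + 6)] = 3*g^2 + 2*g - 26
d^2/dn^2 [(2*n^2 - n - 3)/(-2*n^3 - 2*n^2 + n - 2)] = 2*(-8*n^6 + 12*n^5 + 72*n^4 + 154*n^3 + 18*n^2 - 66*n - 15)/(8*n^9 + 24*n^8 + 12*n^7 + 8*n^6 + 42*n^5 + 6*n^4 - n^3 + 30*n^2 - 12*n + 8)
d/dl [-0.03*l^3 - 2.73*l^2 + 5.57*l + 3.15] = -0.09*l^2 - 5.46*l + 5.57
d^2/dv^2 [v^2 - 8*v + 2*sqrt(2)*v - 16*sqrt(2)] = 2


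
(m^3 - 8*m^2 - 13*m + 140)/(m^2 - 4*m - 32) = (m^2 - 12*m + 35)/(m - 8)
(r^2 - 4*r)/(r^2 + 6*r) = (r - 4)/(r + 6)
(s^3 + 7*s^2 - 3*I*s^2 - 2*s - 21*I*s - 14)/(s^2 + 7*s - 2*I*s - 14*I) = s - I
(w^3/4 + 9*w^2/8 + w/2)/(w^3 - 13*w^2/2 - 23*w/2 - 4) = w*(w + 4)/(4*(w^2 - 7*w - 8))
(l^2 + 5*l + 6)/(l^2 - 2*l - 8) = (l + 3)/(l - 4)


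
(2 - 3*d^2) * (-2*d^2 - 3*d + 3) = 6*d^4 + 9*d^3 - 13*d^2 - 6*d + 6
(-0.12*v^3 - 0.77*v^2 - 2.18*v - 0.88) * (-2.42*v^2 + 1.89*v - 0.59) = 0.2904*v^5 + 1.6366*v^4 + 3.8911*v^3 - 1.5363*v^2 - 0.377*v + 0.5192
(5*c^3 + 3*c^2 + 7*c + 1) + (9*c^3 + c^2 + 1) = 14*c^3 + 4*c^2 + 7*c + 2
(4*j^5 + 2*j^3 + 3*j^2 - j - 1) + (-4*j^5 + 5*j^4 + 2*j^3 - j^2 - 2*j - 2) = 5*j^4 + 4*j^3 + 2*j^2 - 3*j - 3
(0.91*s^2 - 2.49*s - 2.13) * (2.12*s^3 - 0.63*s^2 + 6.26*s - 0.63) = 1.9292*s^5 - 5.8521*s^4 + 2.7497*s^3 - 14.8188*s^2 - 11.7651*s + 1.3419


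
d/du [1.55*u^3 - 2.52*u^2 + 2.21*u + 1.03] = 4.65*u^2 - 5.04*u + 2.21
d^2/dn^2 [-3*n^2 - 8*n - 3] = -6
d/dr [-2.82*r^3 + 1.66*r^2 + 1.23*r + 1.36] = -8.46*r^2 + 3.32*r + 1.23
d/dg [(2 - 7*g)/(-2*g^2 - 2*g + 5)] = (-14*g^2 + 8*g - 31)/(4*g^4 + 8*g^3 - 16*g^2 - 20*g + 25)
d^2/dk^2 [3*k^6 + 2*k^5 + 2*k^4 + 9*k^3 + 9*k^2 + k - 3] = 90*k^4 + 40*k^3 + 24*k^2 + 54*k + 18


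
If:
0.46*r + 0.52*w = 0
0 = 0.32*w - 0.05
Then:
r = -0.18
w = 0.16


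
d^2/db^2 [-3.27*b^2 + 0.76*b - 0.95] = -6.54000000000000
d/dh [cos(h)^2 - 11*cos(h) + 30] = (11 - 2*cos(h))*sin(h)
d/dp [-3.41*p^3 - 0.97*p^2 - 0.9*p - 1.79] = -10.23*p^2 - 1.94*p - 0.9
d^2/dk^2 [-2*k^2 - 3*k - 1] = -4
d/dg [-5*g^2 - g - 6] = -10*g - 1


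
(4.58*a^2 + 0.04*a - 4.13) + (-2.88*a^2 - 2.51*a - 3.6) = 1.7*a^2 - 2.47*a - 7.73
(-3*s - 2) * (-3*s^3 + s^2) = 9*s^4 + 3*s^3 - 2*s^2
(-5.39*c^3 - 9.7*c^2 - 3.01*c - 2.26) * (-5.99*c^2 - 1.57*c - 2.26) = 32.2861*c^5 + 66.5653*c^4 + 45.4403*c^3 + 40.1851*c^2 + 10.3508*c + 5.1076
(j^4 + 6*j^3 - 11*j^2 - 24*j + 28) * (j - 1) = j^5 + 5*j^4 - 17*j^3 - 13*j^2 + 52*j - 28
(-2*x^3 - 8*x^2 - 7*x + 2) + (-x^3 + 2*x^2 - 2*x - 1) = -3*x^3 - 6*x^2 - 9*x + 1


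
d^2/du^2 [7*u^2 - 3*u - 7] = 14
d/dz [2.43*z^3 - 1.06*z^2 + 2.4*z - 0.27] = 7.29*z^2 - 2.12*z + 2.4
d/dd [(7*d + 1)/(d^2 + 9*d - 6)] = (7*d^2 + 63*d - (2*d + 9)*(7*d + 1) - 42)/(d^2 + 9*d - 6)^2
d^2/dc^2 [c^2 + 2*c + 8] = 2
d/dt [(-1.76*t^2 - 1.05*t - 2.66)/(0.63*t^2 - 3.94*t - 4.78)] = (7.5959*t^2 + 20.1772*t - 5.4614)/(0.3969*t^4 - 4.9644*t^3 + 9.5008*t^2 + 37.6664*t + 22.8484)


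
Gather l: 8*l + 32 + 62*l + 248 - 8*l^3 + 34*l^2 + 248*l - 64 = -8*l^3 + 34*l^2 + 318*l + 216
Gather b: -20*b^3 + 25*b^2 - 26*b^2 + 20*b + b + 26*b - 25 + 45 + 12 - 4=-20*b^3 - b^2 + 47*b + 28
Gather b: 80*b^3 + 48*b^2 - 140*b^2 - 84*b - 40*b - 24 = 80*b^3 - 92*b^2 - 124*b - 24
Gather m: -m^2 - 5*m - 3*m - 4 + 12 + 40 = -m^2 - 8*m + 48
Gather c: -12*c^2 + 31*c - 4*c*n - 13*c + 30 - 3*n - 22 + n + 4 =-12*c^2 + c*(18 - 4*n) - 2*n + 12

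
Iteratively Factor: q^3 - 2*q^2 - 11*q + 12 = (q - 1)*(q^2 - q - 12) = (q - 4)*(q - 1)*(q + 3)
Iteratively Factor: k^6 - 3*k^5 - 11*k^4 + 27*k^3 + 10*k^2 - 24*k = (k - 1)*(k^5 - 2*k^4 - 13*k^3 + 14*k^2 + 24*k) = (k - 1)*(k + 3)*(k^4 - 5*k^3 + 2*k^2 + 8*k) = k*(k - 1)*(k + 3)*(k^3 - 5*k^2 + 2*k + 8) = k*(k - 2)*(k - 1)*(k + 3)*(k^2 - 3*k - 4) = k*(k - 2)*(k - 1)*(k + 1)*(k + 3)*(k - 4)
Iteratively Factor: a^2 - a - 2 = (a - 2)*(a + 1)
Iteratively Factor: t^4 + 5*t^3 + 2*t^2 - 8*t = (t + 4)*(t^3 + t^2 - 2*t) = (t - 1)*(t + 4)*(t^2 + 2*t) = t*(t - 1)*(t + 4)*(t + 2)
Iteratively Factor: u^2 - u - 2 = (u + 1)*(u - 2)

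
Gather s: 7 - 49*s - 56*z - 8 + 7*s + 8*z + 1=-42*s - 48*z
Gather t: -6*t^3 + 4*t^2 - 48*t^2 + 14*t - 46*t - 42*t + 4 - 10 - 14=-6*t^3 - 44*t^2 - 74*t - 20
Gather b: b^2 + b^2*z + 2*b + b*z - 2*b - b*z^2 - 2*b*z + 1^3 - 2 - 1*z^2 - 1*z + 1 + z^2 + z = b^2*(z + 1) + b*(-z^2 - z)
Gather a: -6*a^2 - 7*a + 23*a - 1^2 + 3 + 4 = -6*a^2 + 16*a + 6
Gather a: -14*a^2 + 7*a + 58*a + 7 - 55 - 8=-14*a^2 + 65*a - 56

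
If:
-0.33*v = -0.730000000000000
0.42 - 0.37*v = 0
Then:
No Solution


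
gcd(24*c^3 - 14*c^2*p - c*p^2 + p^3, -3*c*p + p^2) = -3*c + p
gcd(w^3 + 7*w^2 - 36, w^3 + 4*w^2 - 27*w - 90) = w^2 + 9*w + 18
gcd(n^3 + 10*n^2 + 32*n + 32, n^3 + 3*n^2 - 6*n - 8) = n + 4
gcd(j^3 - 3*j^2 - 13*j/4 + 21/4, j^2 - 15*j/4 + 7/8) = j - 7/2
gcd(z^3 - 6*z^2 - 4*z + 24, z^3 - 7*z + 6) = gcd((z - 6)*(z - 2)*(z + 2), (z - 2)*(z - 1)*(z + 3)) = z - 2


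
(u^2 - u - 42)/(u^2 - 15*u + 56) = (u + 6)/(u - 8)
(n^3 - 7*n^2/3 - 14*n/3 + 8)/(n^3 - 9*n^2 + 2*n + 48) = (n - 4/3)/(n - 8)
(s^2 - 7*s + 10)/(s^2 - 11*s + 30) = (s - 2)/(s - 6)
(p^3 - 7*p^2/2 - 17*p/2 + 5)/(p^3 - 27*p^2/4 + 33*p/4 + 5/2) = 2*(2*p^2 + 3*p - 2)/(4*p^2 - 7*p - 2)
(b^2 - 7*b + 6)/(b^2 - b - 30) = (b - 1)/(b + 5)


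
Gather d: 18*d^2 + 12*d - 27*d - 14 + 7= 18*d^2 - 15*d - 7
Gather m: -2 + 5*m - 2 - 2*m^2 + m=-2*m^2 + 6*m - 4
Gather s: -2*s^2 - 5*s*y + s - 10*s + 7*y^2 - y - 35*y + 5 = -2*s^2 + s*(-5*y - 9) + 7*y^2 - 36*y + 5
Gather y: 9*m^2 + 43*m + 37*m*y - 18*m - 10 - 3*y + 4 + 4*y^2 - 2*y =9*m^2 + 25*m + 4*y^2 + y*(37*m - 5) - 6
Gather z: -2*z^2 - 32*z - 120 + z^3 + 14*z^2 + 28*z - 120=z^3 + 12*z^2 - 4*z - 240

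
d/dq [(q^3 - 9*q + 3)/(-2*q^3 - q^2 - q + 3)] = (-q^4 - 38*q^3 + 18*q^2 + 6*q - 24)/(4*q^6 + 4*q^5 + 5*q^4 - 10*q^3 - 5*q^2 - 6*q + 9)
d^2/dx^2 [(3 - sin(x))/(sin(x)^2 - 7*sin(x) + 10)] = (sin(x)^5 - 5*sin(x)^4 + sin(x)^3 + 61*sin(x)^2 - 176*sin(x) + 94)/(sin(x)^2 - 7*sin(x) + 10)^3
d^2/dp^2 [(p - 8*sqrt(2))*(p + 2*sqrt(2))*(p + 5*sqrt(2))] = 6*p - 2*sqrt(2)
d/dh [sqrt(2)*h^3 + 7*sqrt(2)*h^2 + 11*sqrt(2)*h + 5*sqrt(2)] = sqrt(2)*(3*h^2 + 14*h + 11)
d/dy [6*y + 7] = 6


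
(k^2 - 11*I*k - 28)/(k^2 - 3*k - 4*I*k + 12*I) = (k - 7*I)/(k - 3)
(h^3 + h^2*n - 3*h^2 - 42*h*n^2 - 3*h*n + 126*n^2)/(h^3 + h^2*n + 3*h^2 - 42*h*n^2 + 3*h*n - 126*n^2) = (h - 3)/(h + 3)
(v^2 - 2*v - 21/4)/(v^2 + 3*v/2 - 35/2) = (v + 3/2)/(v + 5)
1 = 1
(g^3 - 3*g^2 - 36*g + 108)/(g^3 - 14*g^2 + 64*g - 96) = (g^2 + 3*g - 18)/(g^2 - 8*g + 16)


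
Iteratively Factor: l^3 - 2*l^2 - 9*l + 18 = (l - 3)*(l^2 + l - 6) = (l - 3)*(l - 2)*(l + 3)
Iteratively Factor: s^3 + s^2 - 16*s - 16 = (s - 4)*(s^2 + 5*s + 4) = (s - 4)*(s + 1)*(s + 4)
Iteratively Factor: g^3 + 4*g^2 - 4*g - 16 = (g - 2)*(g^2 + 6*g + 8) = (g - 2)*(g + 2)*(g + 4)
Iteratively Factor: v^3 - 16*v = (v)*(v^2 - 16) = v*(v + 4)*(v - 4)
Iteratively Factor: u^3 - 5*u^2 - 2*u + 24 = (u - 3)*(u^2 - 2*u - 8) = (u - 3)*(u + 2)*(u - 4)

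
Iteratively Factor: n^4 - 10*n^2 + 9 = (n - 1)*(n^3 + n^2 - 9*n - 9) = (n - 3)*(n - 1)*(n^2 + 4*n + 3) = (n - 3)*(n - 1)*(n + 3)*(n + 1)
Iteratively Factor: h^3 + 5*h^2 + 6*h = (h + 3)*(h^2 + 2*h) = h*(h + 3)*(h + 2)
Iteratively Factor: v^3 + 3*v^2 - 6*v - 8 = (v - 2)*(v^2 + 5*v + 4) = (v - 2)*(v + 4)*(v + 1)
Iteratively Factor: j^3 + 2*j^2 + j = (j + 1)*(j^2 + j) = (j + 1)^2*(j)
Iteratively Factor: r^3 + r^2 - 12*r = (r - 3)*(r^2 + 4*r) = (r - 3)*(r + 4)*(r)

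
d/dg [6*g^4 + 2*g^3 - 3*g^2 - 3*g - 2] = 24*g^3 + 6*g^2 - 6*g - 3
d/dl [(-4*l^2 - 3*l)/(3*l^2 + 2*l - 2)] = (l^2 + 16*l + 6)/(9*l^4 + 12*l^3 - 8*l^2 - 8*l + 4)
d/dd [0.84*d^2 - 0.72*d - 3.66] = 1.68*d - 0.72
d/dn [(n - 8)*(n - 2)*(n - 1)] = 3*n^2 - 22*n + 26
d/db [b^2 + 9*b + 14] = 2*b + 9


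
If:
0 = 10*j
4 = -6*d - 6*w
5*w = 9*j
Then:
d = -2/3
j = 0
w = 0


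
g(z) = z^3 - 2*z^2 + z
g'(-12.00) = 481.00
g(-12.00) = -2028.00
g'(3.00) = 16.00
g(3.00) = 12.00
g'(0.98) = -0.04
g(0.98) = 0.00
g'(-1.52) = 14.01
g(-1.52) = -9.65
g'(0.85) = -0.23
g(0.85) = 0.02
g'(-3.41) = 49.52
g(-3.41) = -66.32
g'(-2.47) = 29.18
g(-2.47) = -29.74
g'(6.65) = 107.07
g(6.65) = 212.28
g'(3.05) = 16.71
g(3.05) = 12.82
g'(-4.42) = 77.29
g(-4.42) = -129.84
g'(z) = 3*z^2 - 4*z + 1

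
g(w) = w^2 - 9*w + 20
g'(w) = 2*w - 9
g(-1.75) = 38.81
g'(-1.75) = -12.50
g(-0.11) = 21.00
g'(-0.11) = -9.22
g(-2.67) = 51.16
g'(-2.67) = -14.34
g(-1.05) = 30.55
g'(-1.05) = -11.10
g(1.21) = 10.57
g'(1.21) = -6.58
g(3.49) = 0.77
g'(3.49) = -2.02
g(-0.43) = 24.05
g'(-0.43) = -9.86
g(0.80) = 13.44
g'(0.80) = -7.40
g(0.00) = 20.00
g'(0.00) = -9.00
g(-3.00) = 56.00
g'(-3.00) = -15.00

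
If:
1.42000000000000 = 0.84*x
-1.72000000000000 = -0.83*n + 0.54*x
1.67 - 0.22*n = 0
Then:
No Solution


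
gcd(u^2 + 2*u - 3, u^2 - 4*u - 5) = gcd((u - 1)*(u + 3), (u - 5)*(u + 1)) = 1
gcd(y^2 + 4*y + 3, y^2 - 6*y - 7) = y + 1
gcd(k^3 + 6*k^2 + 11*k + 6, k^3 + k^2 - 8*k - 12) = k + 2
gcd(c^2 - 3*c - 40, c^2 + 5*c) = c + 5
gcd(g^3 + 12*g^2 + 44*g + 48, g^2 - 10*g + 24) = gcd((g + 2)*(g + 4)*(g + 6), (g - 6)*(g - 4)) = 1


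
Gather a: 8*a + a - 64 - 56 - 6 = 9*a - 126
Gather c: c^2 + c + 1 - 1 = c^2 + c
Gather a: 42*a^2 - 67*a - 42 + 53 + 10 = 42*a^2 - 67*a + 21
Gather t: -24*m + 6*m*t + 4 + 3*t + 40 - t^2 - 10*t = -24*m - t^2 + t*(6*m - 7) + 44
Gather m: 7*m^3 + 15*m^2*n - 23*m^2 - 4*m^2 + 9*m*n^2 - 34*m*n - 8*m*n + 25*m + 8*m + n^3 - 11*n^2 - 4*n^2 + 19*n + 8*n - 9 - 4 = 7*m^3 + m^2*(15*n - 27) + m*(9*n^2 - 42*n + 33) + n^3 - 15*n^2 + 27*n - 13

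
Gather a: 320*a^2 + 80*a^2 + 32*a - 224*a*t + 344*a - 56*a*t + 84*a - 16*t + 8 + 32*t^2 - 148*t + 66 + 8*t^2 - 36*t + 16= 400*a^2 + a*(460 - 280*t) + 40*t^2 - 200*t + 90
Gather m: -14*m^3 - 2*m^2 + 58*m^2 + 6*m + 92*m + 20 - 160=-14*m^3 + 56*m^2 + 98*m - 140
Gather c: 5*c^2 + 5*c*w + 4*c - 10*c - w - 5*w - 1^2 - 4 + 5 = 5*c^2 + c*(5*w - 6) - 6*w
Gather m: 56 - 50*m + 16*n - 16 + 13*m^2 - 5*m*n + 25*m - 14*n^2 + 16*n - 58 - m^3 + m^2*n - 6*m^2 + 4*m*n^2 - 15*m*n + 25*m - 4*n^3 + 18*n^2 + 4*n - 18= -m^3 + m^2*(n + 7) + m*(4*n^2 - 20*n) - 4*n^3 + 4*n^2 + 36*n - 36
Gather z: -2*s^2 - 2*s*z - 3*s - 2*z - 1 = -2*s^2 - 3*s + z*(-2*s - 2) - 1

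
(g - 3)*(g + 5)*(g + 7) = g^3 + 9*g^2 - g - 105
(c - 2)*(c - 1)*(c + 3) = c^3 - 7*c + 6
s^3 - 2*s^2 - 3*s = s*(s - 3)*(s + 1)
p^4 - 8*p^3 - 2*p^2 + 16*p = p*(p - 8)*(p - sqrt(2))*(p + sqrt(2))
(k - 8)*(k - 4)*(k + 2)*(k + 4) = k^4 - 6*k^3 - 32*k^2 + 96*k + 256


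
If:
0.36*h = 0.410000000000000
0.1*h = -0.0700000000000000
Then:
No Solution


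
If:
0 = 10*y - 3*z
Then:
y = 3*z/10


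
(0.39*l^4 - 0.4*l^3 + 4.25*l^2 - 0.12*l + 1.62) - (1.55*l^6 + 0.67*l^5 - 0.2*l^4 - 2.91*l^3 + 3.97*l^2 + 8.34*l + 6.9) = -1.55*l^6 - 0.67*l^5 + 0.59*l^4 + 2.51*l^3 + 0.28*l^2 - 8.46*l - 5.28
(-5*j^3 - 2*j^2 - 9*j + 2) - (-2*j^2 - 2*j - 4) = -5*j^3 - 7*j + 6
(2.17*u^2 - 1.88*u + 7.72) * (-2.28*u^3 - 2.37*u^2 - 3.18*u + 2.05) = -4.9476*u^5 - 0.8565*u^4 - 20.0466*u^3 - 7.8695*u^2 - 28.4036*u + 15.826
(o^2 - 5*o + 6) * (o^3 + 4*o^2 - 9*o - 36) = o^5 - o^4 - 23*o^3 + 33*o^2 + 126*o - 216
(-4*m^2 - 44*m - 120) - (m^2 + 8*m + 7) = -5*m^2 - 52*m - 127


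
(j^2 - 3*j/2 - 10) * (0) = 0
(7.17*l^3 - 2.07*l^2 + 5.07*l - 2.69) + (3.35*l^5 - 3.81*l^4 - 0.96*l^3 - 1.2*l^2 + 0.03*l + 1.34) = 3.35*l^5 - 3.81*l^4 + 6.21*l^3 - 3.27*l^2 + 5.1*l - 1.35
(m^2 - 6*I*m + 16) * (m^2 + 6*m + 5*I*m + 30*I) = m^4 + 6*m^3 - I*m^3 + 46*m^2 - 6*I*m^2 + 276*m + 80*I*m + 480*I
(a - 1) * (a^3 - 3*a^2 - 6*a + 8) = a^4 - 4*a^3 - 3*a^2 + 14*a - 8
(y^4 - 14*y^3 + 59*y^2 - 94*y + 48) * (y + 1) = y^5 - 13*y^4 + 45*y^3 - 35*y^2 - 46*y + 48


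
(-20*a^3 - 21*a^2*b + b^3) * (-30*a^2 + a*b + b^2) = 600*a^5 + 610*a^4*b - 41*a^3*b^2 - 51*a^2*b^3 + a*b^4 + b^5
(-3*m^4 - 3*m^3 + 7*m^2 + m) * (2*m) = -6*m^5 - 6*m^4 + 14*m^3 + 2*m^2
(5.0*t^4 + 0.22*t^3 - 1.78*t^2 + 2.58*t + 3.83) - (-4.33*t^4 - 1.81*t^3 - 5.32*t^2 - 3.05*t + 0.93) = 9.33*t^4 + 2.03*t^3 + 3.54*t^2 + 5.63*t + 2.9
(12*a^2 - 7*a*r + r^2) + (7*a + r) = 12*a^2 - 7*a*r + 7*a + r^2 + r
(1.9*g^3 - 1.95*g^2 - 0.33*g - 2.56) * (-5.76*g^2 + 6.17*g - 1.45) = -10.944*g^5 + 22.955*g^4 - 12.8857*g^3 + 15.537*g^2 - 15.3167*g + 3.712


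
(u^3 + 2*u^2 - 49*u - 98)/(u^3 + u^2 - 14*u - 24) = (u^2 - 49)/(u^2 - u - 12)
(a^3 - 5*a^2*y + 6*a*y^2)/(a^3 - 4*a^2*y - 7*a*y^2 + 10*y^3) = a*(a^2 - 5*a*y + 6*y^2)/(a^3 - 4*a^2*y - 7*a*y^2 + 10*y^3)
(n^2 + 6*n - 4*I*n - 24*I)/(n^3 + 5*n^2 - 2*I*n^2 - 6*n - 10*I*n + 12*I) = (n - 4*I)/(n^2 - n*(1 + 2*I) + 2*I)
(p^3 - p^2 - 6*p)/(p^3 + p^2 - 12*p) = (p + 2)/(p + 4)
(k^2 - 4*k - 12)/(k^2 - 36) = (k + 2)/(k + 6)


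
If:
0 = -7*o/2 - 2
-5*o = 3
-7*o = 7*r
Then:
No Solution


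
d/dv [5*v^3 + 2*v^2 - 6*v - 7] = 15*v^2 + 4*v - 6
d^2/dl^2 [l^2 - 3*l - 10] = 2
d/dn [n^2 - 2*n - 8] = 2*n - 2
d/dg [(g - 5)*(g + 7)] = 2*g + 2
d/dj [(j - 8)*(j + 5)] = 2*j - 3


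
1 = 1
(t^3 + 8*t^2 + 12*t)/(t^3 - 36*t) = (t + 2)/(t - 6)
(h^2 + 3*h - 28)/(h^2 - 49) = (h - 4)/(h - 7)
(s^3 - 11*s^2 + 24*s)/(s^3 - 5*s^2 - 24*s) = (s - 3)/(s + 3)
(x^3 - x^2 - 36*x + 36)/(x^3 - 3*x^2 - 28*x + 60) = (x^2 + 5*x - 6)/(x^2 + 3*x - 10)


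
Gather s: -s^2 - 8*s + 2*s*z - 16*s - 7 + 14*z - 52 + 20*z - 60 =-s^2 + s*(2*z - 24) + 34*z - 119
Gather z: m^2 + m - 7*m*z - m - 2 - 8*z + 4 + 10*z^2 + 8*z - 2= m^2 - 7*m*z + 10*z^2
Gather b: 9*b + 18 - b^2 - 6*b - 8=-b^2 + 3*b + 10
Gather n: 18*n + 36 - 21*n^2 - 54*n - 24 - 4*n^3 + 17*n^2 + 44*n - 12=-4*n^3 - 4*n^2 + 8*n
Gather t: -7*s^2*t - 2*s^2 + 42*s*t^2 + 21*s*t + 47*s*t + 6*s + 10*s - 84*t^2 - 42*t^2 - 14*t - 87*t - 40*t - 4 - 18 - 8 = -2*s^2 + 16*s + t^2*(42*s - 126) + t*(-7*s^2 + 68*s - 141) - 30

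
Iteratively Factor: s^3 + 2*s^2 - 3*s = (s)*(s^2 + 2*s - 3) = s*(s + 3)*(s - 1)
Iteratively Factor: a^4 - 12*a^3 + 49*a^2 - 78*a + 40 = (a - 5)*(a^3 - 7*a^2 + 14*a - 8) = (a - 5)*(a - 4)*(a^2 - 3*a + 2) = (a - 5)*(a - 4)*(a - 2)*(a - 1)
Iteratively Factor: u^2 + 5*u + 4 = (u + 4)*(u + 1)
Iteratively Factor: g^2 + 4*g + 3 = (g + 3)*(g + 1)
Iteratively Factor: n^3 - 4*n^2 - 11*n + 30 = (n - 2)*(n^2 - 2*n - 15) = (n - 5)*(n - 2)*(n + 3)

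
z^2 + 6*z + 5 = (z + 1)*(z + 5)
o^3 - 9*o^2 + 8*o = o*(o - 8)*(o - 1)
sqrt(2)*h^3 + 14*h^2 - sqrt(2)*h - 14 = (h - 1)*(h + 7*sqrt(2))*(sqrt(2)*h + sqrt(2))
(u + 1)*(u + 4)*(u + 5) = u^3 + 10*u^2 + 29*u + 20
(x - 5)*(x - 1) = x^2 - 6*x + 5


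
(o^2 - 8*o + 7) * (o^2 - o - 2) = o^4 - 9*o^3 + 13*o^2 + 9*o - 14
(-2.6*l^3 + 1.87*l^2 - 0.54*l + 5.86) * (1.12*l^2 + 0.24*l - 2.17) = -2.912*l^5 + 1.4704*l^4 + 5.486*l^3 + 2.3757*l^2 + 2.5782*l - 12.7162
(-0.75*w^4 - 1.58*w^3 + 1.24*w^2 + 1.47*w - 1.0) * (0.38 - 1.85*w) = 1.3875*w^5 + 2.638*w^4 - 2.8944*w^3 - 2.2483*w^2 + 2.4086*w - 0.38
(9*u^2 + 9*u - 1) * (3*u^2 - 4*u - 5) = 27*u^4 - 9*u^3 - 84*u^2 - 41*u + 5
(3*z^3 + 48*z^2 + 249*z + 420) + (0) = 3*z^3 + 48*z^2 + 249*z + 420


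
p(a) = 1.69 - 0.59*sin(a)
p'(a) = -0.59*cos(a)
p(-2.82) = 1.88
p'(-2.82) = 0.56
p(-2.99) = 1.78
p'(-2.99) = 0.58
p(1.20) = 1.14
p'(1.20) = -0.21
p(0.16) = 1.60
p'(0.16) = -0.58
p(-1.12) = 2.22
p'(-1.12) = -0.26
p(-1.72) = 2.27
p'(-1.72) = 0.09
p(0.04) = 1.67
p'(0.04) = -0.59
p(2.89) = 1.54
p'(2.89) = 0.57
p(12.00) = 2.01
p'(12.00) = -0.50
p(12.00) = 2.01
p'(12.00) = -0.50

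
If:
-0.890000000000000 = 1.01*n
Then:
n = -0.88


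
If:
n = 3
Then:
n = 3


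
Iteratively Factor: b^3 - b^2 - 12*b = (b + 3)*(b^2 - 4*b) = b*(b + 3)*(b - 4)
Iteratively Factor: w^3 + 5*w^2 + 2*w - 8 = (w + 4)*(w^2 + w - 2) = (w - 1)*(w + 4)*(w + 2)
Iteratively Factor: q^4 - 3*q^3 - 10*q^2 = (q + 2)*(q^3 - 5*q^2) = q*(q + 2)*(q^2 - 5*q) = q*(q - 5)*(q + 2)*(q)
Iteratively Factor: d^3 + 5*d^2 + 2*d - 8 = (d + 4)*(d^2 + d - 2) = (d - 1)*(d + 4)*(d + 2)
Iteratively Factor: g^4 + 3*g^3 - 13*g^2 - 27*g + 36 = (g + 4)*(g^3 - g^2 - 9*g + 9) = (g - 1)*(g + 4)*(g^2 - 9) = (g - 3)*(g - 1)*(g + 4)*(g + 3)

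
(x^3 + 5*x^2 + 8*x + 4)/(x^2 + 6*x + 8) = (x^2 + 3*x + 2)/(x + 4)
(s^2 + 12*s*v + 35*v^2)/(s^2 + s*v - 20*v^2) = (s + 7*v)/(s - 4*v)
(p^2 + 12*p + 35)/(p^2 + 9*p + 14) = (p + 5)/(p + 2)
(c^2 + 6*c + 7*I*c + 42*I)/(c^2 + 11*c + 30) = (c + 7*I)/(c + 5)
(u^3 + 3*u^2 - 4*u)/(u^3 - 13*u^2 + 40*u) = (u^2 + 3*u - 4)/(u^2 - 13*u + 40)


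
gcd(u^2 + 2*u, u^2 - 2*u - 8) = u + 2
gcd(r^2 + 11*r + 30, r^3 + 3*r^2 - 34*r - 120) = r + 5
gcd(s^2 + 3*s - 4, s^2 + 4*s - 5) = s - 1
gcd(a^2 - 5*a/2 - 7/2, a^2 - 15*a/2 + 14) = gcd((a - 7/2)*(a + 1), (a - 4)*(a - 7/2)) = a - 7/2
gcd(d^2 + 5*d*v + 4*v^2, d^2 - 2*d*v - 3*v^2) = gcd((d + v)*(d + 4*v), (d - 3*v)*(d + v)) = d + v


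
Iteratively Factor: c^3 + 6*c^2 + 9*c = (c + 3)*(c^2 + 3*c) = c*(c + 3)*(c + 3)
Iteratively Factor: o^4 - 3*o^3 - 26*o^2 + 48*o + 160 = (o + 2)*(o^3 - 5*o^2 - 16*o + 80) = (o - 5)*(o + 2)*(o^2 - 16) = (o - 5)*(o + 2)*(o + 4)*(o - 4)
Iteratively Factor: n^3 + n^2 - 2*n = (n)*(n^2 + n - 2) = n*(n + 2)*(n - 1)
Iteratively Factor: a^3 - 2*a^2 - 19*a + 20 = (a - 1)*(a^2 - a - 20) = (a - 1)*(a + 4)*(a - 5)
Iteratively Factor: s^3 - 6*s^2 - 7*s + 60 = (s + 3)*(s^2 - 9*s + 20) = (s - 4)*(s + 3)*(s - 5)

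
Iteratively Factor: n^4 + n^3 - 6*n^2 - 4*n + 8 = (n - 2)*(n^3 + 3*n^2 - 4) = (n - 2)*(n + 2)*(n^2 + n - 2) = (n - 2)*(n + 2)^2*(n - 1)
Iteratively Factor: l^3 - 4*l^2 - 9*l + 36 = (l - 3)*(l^2 - l - 12) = (l - 3)*(l + 3)*(l - 4)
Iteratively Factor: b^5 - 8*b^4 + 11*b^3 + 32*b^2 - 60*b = (b)*(b^4 - 8*b^3 + 11*b^2 + 32*b - 60) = b*(b - 5)*(b^3 - 3*b^2 - 4*b + 12) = b*(b - 5)*(b + 2)*(b^2 - 5*b + 6) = b*(b - 5)*(b - 3)*(b + 2)*(b - 2)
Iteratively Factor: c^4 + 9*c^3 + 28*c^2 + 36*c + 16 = (c + 4)*(c^3 + 5*c^2 + 8*c + 4) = (c + 2)*(c + 4)*(c^2 + 3*c + 2) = (c + 2)^2*(c + 4)*(c + 1)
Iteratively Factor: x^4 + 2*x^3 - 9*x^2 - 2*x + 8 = (x + 4)*(x^3 - 2*x^2 - x + 2) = (x - 2)*(x + 4)*(x^2 - 1) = (x - 2)*(x + 1)*(x + 4)*(x - 1)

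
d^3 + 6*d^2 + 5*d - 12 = (d - 1)*(d + 3)*(d + 4)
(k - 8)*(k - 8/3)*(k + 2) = k^3 - 26*k^2/3 + 128/3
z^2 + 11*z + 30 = (z + 5)*(z + 6)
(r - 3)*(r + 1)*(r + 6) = r^3 + 4*r^2 - 15*r - 18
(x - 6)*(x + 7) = x^2 + x - 42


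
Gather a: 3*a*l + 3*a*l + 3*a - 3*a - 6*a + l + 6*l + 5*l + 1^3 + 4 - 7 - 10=a*(6*l - 6) + 12*l - 12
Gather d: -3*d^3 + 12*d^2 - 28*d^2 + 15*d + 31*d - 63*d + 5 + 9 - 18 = -3*d^3 - 16*d^2 - 17*d - 4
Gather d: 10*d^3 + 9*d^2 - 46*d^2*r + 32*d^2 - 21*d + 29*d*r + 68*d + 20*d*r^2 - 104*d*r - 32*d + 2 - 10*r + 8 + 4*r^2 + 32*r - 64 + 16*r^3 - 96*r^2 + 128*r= 10*d^3 + d^2*(41 - 46*r) + d*(20*r^2 - 75*r + 15) + 16*r^3 - 92*r^2 + 150*r - 54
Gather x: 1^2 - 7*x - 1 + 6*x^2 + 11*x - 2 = 6*x^2 + 4*x - 2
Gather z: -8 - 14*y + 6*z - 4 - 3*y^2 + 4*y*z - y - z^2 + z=-3*y^2 - 15*y - z^2 + z*(4*y + 7) - 12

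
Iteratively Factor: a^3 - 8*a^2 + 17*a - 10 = (a - 2)*(a^2 - 6*a + 5) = (a - 2)*(a - 1)*(a - 5)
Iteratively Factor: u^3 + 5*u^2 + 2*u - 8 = (u + 2)*(u^2 + 3*u - 4) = (u - 1)*(u + 2)*(u + 4)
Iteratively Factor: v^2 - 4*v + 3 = (v - 3)*(v - 1)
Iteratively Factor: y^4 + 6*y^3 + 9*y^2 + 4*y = (y + 1)*(y^3 + 5*y^2 + 4*y) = (y + 1)*(y + 4)*(y^2 + y) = y*(y + 1)*(y + 4)*(y + 1)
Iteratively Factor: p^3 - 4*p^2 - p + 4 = (p + 1)*(p^2 - 5*p + 4) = (p - 1)*(p + 1)*(p - 4)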